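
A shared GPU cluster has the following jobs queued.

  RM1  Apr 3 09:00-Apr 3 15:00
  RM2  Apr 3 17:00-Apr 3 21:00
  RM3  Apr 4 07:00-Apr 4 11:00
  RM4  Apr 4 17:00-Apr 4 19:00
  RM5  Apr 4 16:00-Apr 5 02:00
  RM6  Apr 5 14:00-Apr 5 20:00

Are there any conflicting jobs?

Check each pair: they overlap iff neither finishes before the other starts.
Sorted by start: RM1, RM2, RM3, RM5, RM4, RM6.
RM2 starts after RM1 ends, so RM1 has no further overlaps.
RM3 starts after RM2 ends, so RM2 has no further overlaps.
RM5 starts after RM3 ends, so RM3 has no further overlaps.
RM4 starts before RM5 ends → RM5 and RM4 overlap.
That's a conflict, so the schedule is not conflict-free.

Yes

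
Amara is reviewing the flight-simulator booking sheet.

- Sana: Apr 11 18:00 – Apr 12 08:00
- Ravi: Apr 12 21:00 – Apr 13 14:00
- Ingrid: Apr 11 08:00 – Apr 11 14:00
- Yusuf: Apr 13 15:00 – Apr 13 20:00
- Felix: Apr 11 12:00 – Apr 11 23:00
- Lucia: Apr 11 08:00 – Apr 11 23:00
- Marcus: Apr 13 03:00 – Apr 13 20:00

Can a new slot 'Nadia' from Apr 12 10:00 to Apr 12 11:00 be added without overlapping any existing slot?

Yes — the slot is free

Ingrid: ends Apr 11 14:00 at or before Nadia starts Apr 12 10:00 → clear.
Lucia: ends Apr 11 23:00 at or before Nadia starts Apr 12 10:00 → clear.
Felix: ends Apr 11 23:00 at or before Nadia starts Apr 12 10:00 → clear.
Sana: ends Apr 12 08:00 at or before Nadia starts Apr 12 10:00 → clear.
Ravi: starts Apr 12 21:00 at or after Nadia ends Apr 12 11:00 → clear.
Marcus: starts Apr 13 03:00 at or after Nadia ends Apr 12 11:00 → clear.
Yusuf: starts Apr 13 15:00 at or after Nadia ends Apr 12 11:00 → clear.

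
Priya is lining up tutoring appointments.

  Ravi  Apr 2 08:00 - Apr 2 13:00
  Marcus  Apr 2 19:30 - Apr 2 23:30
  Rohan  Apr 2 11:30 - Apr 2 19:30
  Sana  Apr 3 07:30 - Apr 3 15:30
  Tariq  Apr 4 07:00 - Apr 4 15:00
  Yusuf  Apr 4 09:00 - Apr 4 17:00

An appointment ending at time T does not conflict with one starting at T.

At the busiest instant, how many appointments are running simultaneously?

Walk through starts and ends in time order (an end at T is processed before a start at T):
Apr 2 08:00 start Ravi → 1
Apr 2 11:30 start Rohan → 2
Apr 2 13:00 end Ravi → 1
Apr 2 19:30 end Rohan → 0
Apr 2 19:30 start Marcus → 1
Apr 2 23:30 end Marcus → 0
Apr 3 07:30 start Sana → 1
Apr 3 15:30 end Sana → 0
Apr 4 07:00 start Tariq → 1
Apr 4 09:00 start Yusuf → 2
Apr 4 15:00 end Tariq → 1
Apr 4 17:00 end Yusuf → 0
Peak is 2, at Apr 2 11:30 (Ravi, Rohan).

2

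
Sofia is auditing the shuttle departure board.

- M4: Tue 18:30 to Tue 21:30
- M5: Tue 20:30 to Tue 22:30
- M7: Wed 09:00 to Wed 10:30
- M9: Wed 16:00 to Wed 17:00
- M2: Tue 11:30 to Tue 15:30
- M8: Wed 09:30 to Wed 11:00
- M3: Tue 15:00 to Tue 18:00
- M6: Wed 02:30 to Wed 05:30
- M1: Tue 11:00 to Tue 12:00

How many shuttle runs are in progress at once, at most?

2

Sort all start/end points and keep a running count:
Tue 11:00 start M1 → 1
Tue 11:30 start M2 → 2
Tue 12:00 end M1 → 1
Tue 15:00 start M3 → 2
Tue 15:30 end M2 → 1
Tue 18:00 end M3 → 0
Tue 18:30 start M4 → 1
Tue 20:30 start M5 → 2
Tue 21:30 end M4 → 1
Tue 22:30 end M5 → 0
Wed 02:30 start M6 → 1
Wed 05:30 end M6 → 0
Wed 09:00 start M7 → 1
Wed 09:30 start M8 → 2
Wed 10:30 end M7 → 1
Wed 11:00 end M8 → 0
Wed 16:00 start M9 → 1
Wed 17:00 end M9 → 0
Peak is 2, at Tue 11:30 (M1, M2).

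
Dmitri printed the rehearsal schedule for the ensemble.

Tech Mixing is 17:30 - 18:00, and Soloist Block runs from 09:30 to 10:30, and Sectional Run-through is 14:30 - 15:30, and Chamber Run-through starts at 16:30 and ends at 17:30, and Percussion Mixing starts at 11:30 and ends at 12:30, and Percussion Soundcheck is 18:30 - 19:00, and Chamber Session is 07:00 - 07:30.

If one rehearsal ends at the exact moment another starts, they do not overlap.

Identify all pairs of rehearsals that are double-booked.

Check each pair: they overlap iff neither finishes before the other starts.
Sorted by start: Chamber Session, Soloist Block, Percussion Mixing, Sectional Run-through, Chamber Run-through, Tech Mixing, Percussion Soundcheck.
Soloist Block starts after Chamber Session ends, so nothing later overlaps Chamber Session either.
Percussion Mixing starts after Soloist Block ends, so nothing later overlaps Soloist Block either.
Sectional Run-through starts after Percussion Mixing ends, so nothing later overlaps Percussion Mixing either.
Chamber Run-through starts after Sectional Run-through ends, so nothing later overlaps Sectional Run-through either.
Tech Mixing starts exactly when Chamber Run-through ends (back-to-back, no overlap), so nothing later overlaps Chamber Run-through either.
Percussion Soundcheck starts after Tech Mixing ends.

no conflicts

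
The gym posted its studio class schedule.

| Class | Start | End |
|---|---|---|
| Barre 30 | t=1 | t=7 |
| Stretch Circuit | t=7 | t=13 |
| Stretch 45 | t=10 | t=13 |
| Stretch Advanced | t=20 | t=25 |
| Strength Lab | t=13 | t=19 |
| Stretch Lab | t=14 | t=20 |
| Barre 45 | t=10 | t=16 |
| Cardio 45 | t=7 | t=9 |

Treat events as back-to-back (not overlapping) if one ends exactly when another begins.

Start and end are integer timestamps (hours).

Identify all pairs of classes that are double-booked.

Barre 45 & Strength Lab, Barre 45 & Stretch 45, Barre 45 & Stretch Circuit, Barre 45 & Stretch Lab, Cardio 45 & Stretch Circuit, Strength Lab & Stretch Lab, Stretch 45 & Stretch Circuit

Two intervals overlap when each starts before the other ends.
Sorted by start: Barre 30, Stretch Circuit, Cardio 45, Barre 45, Stretch 45, Strength Lab, Stretch Lab, Stretch Advanced.
Stretch Circuit starts exactly when Barre 30 ends (back-to-back, no overlap); Barre 30 is clear from here.
Cardio 45 starts before Stretch Circuit ends → Stretch Circuit and Cardio 45 overlap.
Barre 45 starts before Stretch Circuit ends → Stretch Circuit and Barre 45 overlap.
Stretch 45 starts before Stretch Circuit ends → Stretch Circuit and Stretch 45 overlap.
Strength Lab starts exactly when Stretch Circuit ends (back-to-back, no overlap); Stretch Circuit is clear from here.
Barre 45 starts after Cardio 45 ends; Cardio 45 is clear from here.
Stretch 45 starts before Barre 45 ends → Barre 45 and Stretch 45 overlap.
Strength Lab starts before Barre 45 ends → Barre 45 and Strength Lab overlap.
Stretch Lab starts before Barre 45 ends → Barre 45 and Stretch Lab overlap.
Stretch Advanced starts after Barre 45 ends.
Strength Lab starts exactly when Stretch 45 ends (back-to-back, no overlap); Stretch 45 is clear from here.
Stretch Lab starts before Strength Lab ends → Strength Lab and Stretch Lab overlap.
Stretch Advanced starts after Strength Lab ends.
Stretch Advanced starts exactly when Stretch Lab ends (back-to-back, no overlap).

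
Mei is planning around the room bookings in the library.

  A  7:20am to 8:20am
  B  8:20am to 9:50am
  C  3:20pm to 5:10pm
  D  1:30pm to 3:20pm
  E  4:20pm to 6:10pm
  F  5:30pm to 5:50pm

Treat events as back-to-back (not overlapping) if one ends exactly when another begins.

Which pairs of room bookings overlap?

C & E, E & F

Sorted by start: A, B, D, C, E, F.
B starts exactly when A ends (back-to-back, no overlap), so A has no further overlaps.
D starts after B ends, so B has no further overlaps.
C starts exactly when D ends (back-to-back, no overlap), so D has no further overlaps.
E starts before C ends → C and E overlap.
F starts after C ends.
F starts before E ends → E and F overlap.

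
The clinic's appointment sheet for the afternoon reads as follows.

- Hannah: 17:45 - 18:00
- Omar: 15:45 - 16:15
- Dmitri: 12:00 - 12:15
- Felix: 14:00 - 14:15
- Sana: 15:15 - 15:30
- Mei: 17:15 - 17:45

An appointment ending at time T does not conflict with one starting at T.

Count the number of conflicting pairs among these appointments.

0

Check each pair: they overlap iff neither finishes before the other starts.
Sorted by start: Dmitri, Felix, Sana, Omar, Mei, Hannah.
Felix starts after Dmitri ends, so nothing later overlaps Dmitri either.
Sana starts after Felix ends, so nothing later overlaps Felix either.
Omar starts after Sana ends, so nothing later overlaps Sana either.
Mei starts after Omar ends, so nothing later overlaps Omar either.
Hannah starts exactly when Mei ends (back-to-back, no overlap).
No pair overlaps.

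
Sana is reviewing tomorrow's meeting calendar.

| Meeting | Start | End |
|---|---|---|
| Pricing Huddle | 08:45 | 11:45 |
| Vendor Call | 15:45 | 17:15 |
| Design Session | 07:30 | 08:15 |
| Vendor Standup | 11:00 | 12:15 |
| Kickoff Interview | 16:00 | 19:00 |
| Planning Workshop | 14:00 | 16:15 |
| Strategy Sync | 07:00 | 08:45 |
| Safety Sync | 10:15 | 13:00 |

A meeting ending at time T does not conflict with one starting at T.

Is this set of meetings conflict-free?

No

Check each pair: they overlap iff neither finishes before the other starts.
Sorted by start: Strategy Sync, Design Session, Pricing Huddle, Safety Sync, Vendor Standup, Planning Workshop, Vendor Call, Kickoff Interview.
Design Session starts before Strategy Sync ends → Strategy Sync and Design Session overlap.
That's a conflict, so the schedule is not conflict-free.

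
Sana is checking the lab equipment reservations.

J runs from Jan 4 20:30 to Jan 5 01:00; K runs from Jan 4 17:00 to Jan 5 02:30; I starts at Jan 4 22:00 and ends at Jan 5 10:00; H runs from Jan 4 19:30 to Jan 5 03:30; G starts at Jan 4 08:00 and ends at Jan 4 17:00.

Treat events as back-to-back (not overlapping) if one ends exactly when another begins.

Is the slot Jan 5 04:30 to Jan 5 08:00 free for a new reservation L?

No — it overlaps I

G: ends Jan 4 17:00 at or before L starts Jan 5 04:30 → clear.
K: ends Jan 5 02:30 at or before L starts Jan 5 04:30 → clear.
H: ends Jan 5 03:30 at or before L starts Jan 5 04:30 → clear.
J: ends Jan 5 01:00 at or before L starts Jan 5 04:30 → clear.
I: starts Jan 4 22:00 before L ends Jan 5 08:00, and ends Jan 5 10:00 after L starts Jan 5 04:30 → overlap.
L overlaps I.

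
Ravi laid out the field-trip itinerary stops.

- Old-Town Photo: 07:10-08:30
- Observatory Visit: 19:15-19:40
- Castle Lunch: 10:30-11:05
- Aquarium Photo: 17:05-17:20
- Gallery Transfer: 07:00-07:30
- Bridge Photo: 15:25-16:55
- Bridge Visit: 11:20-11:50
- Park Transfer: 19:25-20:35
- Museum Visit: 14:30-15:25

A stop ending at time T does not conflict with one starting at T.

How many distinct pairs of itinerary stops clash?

2

Sorted by start: Gallery Transfer, Old-Town Photo, Castle Lunch, Bridge Visit, Museum Visit, Bridge Photo, Aquarium Photo, Observatory Visit, Park Transfer.
Old-Town Photo starts before Gallery Transfer ends → Gallery Transfer and Old-Town Photo overlap.
Castle Lunch starts after Gallery Transfer ends, so nothing later overlaps Gallery Transfer either.
Castle Lunch starts after Old-Town Photo ends, so nothing later overlaps Old-Town Photo either.
Bridge Visit starts after Castle Lunch ends, so nothing later overlaps Castle Lunch either.
Museum Visit starts after Bridge Visit ends, so nothing later overlaps Bridge Visit either.
Bridge Photo starts exactly when Museum Visit ends (back-to-back, no overlap), so nothing later overlaps Museum Visit either.
Aquarium Photo starts after Bridge Photo ends, so nothing later overlaps Bridge Photo either.
Observatory Visit starts after Aquarium Photo ends, so nothing later overlaps Aquarium Photo either.
Park Transfer starts before Observatory Visit ends → Observatory Visit and Park Transfer overlap.
Overlapping pairs: Gallery Transfer & Old-Town Photo, Observatory Visit & Park Transfer — 2 in total.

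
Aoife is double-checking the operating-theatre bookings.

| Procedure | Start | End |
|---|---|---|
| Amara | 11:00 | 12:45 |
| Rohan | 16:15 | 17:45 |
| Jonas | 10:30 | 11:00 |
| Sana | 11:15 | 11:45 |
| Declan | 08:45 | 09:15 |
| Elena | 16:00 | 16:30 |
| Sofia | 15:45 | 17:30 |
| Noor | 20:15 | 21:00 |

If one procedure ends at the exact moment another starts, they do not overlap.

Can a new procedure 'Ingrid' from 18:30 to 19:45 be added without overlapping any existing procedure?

Yes — the slot is free

Declan: ends 09:15 at or before Ingrid starts 18:30 → clear.
Jonas: ends 11:00 at or before Ingrid starts 18:30 → clear.
Amara: ends 12:45 at or before Ingrid starts 18:30 → clear.
Sana: ends 11:45 at or before Ingrid starts 18:30 → clear.
Sofia: ends 17:30 at or before Ingrid starts 18:30 → clear.
Elena: ends 16:30 at or before Ingrid starts 18:30 → clear.
Rohan: ends 17:45 at or before Ingrid starts 18:30 → clear.
Noor: starts 20:15 at or after Ingrid ends 19:45 → clear.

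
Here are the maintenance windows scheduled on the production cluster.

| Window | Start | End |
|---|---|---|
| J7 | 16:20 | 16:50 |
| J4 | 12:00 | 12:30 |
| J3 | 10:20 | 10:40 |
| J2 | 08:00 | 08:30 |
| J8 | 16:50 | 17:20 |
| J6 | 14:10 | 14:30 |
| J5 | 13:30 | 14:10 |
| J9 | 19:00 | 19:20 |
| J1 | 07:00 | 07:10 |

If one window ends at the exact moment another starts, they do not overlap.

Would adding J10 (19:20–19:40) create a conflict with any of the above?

J1: ends 07:10 at or before J10 starts 19:20 → clear.
J2: ends 08:30 at or before J10 starts 19:20 → clear.
J3: ends 10:40 at or before J10 starts 19:20 → clear.
J4: ends 12:30 at or before J10 starts 19:20 → clear.
J5: ends 14:10 at or before J10 starts 19:20 → clear.
J6: ends 14:30 at or before J10 starts 19:20 → clear.
J7: ends 16:50 at or before J10 starts 19:20 → clear.
J8: ends 17:20 at or before J10 starts 19:20 → clear.
J9: ends 19:20 at or before J10 starts 19:20 → clear.

No — it doesn't clash with anything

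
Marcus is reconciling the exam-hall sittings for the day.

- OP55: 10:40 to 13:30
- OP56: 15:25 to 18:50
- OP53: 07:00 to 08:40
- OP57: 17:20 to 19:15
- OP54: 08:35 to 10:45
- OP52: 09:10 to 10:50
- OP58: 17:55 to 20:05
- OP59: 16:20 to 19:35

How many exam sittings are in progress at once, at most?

Sweep the timeline, counting +1 at each start and −1 at each end (ends before starts at a tie):
07:00 start OP53 → 1
08:35 start OP54 → 2
08:40 end OP53 → 1
09:10 start OP52 → 2
10:40 start OP55 → 3
10:45 end OP54 → 2
10:50 end OP52 → 1
13:30 end OP55 → 0
15:25 start OP56 → 1
16:20 start OP59 → 2
17:20 start OP57 → 3
17:55 start OP58 → 4
18:50 end OP56 → 3
19:15 end OP57 → 2
19:35 end OP59 → 1
20:05 end OP58 → 0
Peak is 4, at 17:55 (OP56, OP57, OP58, OP59).

4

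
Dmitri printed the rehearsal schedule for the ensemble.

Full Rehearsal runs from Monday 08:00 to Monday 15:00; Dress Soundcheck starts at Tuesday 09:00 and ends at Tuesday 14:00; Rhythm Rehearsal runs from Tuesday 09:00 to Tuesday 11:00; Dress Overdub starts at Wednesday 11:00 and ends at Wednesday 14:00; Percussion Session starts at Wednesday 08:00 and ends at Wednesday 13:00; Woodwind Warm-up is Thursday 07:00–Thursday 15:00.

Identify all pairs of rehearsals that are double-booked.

Sorted by start: Full Rehearsal, Dress Soundcheck, Rhythm Rehearsal, Percussion Session, Dress Overdub, Woodwind Warm-up.
Dress Soundcheck starts after Full Rehearsal ends; Full Rehearsal is clear from here.
Rhythm Rehearsal starts before Dress Soundcheck ends → Dress Soundcheck and Rhythm Rehearsal overlap.
Percussion Session starts after Dress Soundcheck ends; Dress Soundcheck is clear from here.
Percussion Session starts after Rhythm Rehearsal ends; Rhythm Rehearsal is clear from here.
Dress Overdub starts before Percussion Session ends → Percussion Session and Dress Overdub overlap.
Woodwind Warm-up starts after Percussion Session ends.
Woodwind Warm-up starts after Dress Overdub ends.

Dress Overdub & Percussion Session, Dress Soundcheck & Rhythm Rehearsal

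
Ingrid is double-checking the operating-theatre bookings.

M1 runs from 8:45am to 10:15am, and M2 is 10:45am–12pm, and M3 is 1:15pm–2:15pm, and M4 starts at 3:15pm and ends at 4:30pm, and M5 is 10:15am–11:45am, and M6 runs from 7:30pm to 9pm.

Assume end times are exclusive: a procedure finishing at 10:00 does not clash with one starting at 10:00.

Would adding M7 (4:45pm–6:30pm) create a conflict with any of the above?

M1: ends 10:15am at or before M7 starts 4:45pm → clear.
M5: ends 11:45am at or before M7 starts 4:45pm → clear.
M2: ends 12pm at or before M7 starts 4:45pm → clear.
M3: ends 2:15pm at or before M7 starts 4:45pm → clear.
M4: ends 4:30pm at or before M7 starts 4:45pm → clear.
M6: starts 7:30pm at or after M7 ends 6:30pm → clear.

No — it doesn't clash with anything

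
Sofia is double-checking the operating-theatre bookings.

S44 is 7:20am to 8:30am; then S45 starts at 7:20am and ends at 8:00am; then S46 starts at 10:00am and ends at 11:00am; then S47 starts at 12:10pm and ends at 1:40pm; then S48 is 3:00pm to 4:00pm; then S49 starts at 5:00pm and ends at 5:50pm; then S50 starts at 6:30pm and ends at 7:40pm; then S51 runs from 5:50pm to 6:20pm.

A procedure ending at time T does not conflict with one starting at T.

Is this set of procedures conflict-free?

Two intervals overlap when each starts before the other ends.
Sorted by start: S44, S45, S46, S47, S48, S49, S51, S50.
S45 starts before S44 ends → S44 and S45 overlap.
That's a conflict, so the schedule is not conflict-free.

No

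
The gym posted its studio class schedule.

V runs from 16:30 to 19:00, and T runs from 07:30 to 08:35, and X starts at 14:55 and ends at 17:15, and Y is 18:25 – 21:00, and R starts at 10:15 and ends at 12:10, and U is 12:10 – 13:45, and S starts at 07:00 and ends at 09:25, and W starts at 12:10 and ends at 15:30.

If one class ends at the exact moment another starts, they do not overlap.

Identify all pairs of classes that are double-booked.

S & T, U & W, V & X, V & Y, W & X

Check each pair: they overlap iff neither finishes before the other starts.
Sorted by start: S, T, R, U, W, X, V, Y.
T starts before S ends → S and T overlap.
R starts after S ends, so S has no further overlaps.
R starts after T ends, so T has no further overlaps.
U starts exactly when R ends (back-to-back, no overlap), so R has no further overlaps.
W starts before U ends → U and W overlap.
X starts after U ends, so U has no further overlaps.
X starts before W ends → W and X overlap.
V starts after W ends, so W has no further overlaps.
V starts before X ends → X and V overlap.
Y starts after X ends.
Y starts before V ends → V and Y overlap.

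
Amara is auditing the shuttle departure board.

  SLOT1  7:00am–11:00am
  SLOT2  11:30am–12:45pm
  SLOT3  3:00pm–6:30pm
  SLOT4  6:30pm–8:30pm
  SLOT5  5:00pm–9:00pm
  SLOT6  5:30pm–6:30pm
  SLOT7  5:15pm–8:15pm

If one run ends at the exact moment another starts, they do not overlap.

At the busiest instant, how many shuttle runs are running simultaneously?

4

Sort all start/end points and keep a running count:
7:00am start SLOT1 → 1
11:00am end SLOT1 → 0
11:30am start SLOT2 → 1
12:45pm end SLOT2 → 0
3:00pm start SLOT3 → 1
5:00pm start SLOT5 → 2
5:15pm start SLOT7 → 3
5:30pm start SLOT6 → 4
6:30pm end SLOT3 → 3
6:30pm end SLOT6 → 2
6:30pm start SLOT4 → 3
8:15pm end SLOT7 → 2
8:30pm end SLOT4 → 1
9:00pm end SLOT5 → 0
Peak is 4, at 5:30pm (SLOT3, SLOT5, SLOT6, SLOT7).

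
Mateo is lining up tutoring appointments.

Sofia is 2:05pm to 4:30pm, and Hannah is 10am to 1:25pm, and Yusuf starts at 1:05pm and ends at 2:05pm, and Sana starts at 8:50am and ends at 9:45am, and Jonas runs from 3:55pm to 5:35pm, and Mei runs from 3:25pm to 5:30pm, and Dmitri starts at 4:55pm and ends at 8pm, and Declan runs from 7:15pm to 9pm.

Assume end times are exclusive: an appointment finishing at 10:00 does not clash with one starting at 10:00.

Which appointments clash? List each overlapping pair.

Declan & Dmitri, Dmitri & Jonas, Dmitri & Mei, Hannah & Yusuf, Jonas & Mei, Jonas & Sofia, Mei & Sofia

Sorted by start: Sana, Hannah, Yusuf, Sofia, Mei, Jonas, Dmitri, Declan.
Hannah starts after Sana ends — done with Sana.
Yusuf starts before Hannah ends → Hannah and Yusuf overlap.
Sofia starts after Hannah ends — done with Hannah.
Sofia starts exactly when Yusuf ends (back-to-back, no overlap) — done with Yusuf.
Mei starts before Sofia ends → Sofia and Mei overlap.
Jonas starts before Sofia ends → Sofia and Jonas overlap.
Dmitri starts after Sofia ends — done with Sofia.
Jonas starts before Mei ends → Mei and Jonas overlap.
Dmitri starts before Mei ends → Mei and Dmitri overlap.
Declan starts after Mei ends.
Dmitri starts before Jonas ends → Jonas and Dmitri overlap.
Declan starts after Jonas ends.
Declan starts before Dmitri ends → Dmitri and Declan overlap.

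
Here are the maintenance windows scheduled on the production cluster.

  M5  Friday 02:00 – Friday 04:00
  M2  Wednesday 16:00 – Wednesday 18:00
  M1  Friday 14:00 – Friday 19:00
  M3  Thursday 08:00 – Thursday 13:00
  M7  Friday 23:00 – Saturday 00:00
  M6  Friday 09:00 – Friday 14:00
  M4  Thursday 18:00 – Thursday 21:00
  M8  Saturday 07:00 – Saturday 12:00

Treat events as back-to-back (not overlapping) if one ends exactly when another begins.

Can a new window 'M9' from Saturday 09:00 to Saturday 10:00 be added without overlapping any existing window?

No — it overlaps M8

M2: ends Wednesday 18:00 at or before M9 starts Saturday 09:00 → clear.
M3: ends Thursday 13:00 at or before M9 starts Saturday 09:00 → clear.
M4: ends Thursday 21:00 at or before M9 starts Saturday 09:00 → clear.
M5: ends Friday 04:00 at or before M9 starts Saturday 09:00 → clear.
M6: ends Friday 14:00 at or before M9 starts Saturday 09:00 → clear.
M1: ends Friday 19:00 at or before M9 starts Saturday 09:00 → clear.
M7: ends Saturday 00:00 at or before M9 starts Saturday 09:00 → clear.
M8: starts Saturday 07:00 before M9 ends Saturday 10:00, and ends Saturday 12:00 after M9 starts Saturday 09:00 → overlap.
M9 overlaps M8.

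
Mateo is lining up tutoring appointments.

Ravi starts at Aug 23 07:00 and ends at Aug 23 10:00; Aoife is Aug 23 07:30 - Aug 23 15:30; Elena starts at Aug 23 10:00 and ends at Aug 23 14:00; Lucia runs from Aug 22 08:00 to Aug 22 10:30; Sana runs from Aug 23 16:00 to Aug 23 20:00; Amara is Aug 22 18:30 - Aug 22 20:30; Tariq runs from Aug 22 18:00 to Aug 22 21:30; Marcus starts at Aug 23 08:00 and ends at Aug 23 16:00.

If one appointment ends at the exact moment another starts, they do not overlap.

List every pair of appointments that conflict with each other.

Sorted by start: Lucia, Tariq, Amara, Ravi, Aoife, Marcus, Elena, Sana.
Tariq starts after Lucia ends, so nothing later overlaps Lucia either.
Amara starts before Tariq ends → Tariq and Amara overlap.
Ravi starts after Tariq ends, so nothing later overlaps Tariq either.
Ravi starts after Amara ends, so nothing later overlaps Amara either.
Aoife starts before Ravi ends → Ravi and Aoife overlap.
Marcus starts before Ravi ends → Ravi and Marcus overlap.
Elena starts exactly when Ravi ends (back-to-back, no overlap), so nothing later overlaps Ravi either.
Marcus starts before Aoife ends → Aoife and Marcus overlap.
Elena starts before Aoife ends → Aoife and Elena overlap.
Sana starts after Aoife ends.
Elena starts before Marcus ends → Marcus and Elena overlap.
Sana starts exactly when Marcus ends (back-to-back, no overlap).
Sana starts after Elena ends.

Amara & Tariq, Aoife & Elena, Aoife & Marcus, Aoife & Ravi, Elena & Marcus, Marcus & Ravi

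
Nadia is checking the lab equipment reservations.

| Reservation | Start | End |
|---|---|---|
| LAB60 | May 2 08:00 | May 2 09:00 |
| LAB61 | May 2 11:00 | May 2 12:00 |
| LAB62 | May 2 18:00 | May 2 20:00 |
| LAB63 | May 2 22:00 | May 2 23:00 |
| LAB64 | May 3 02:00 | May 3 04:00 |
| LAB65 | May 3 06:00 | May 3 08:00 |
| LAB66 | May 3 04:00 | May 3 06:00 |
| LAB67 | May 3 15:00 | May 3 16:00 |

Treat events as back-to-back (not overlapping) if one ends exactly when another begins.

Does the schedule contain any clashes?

No

Two intervals overlap when each starts before the other ends.
Sorted by start: LAB60, LAB61, LAB62, LAB63, LAB64, LAB66, LAB65, LAB67.
LAB61 starts after LAB60 ends, so nothing later overlaps LAB60 either.
LAB62 starts after LAB61 ends, so nothing later overlaps LAB61 either.
LAB63 starts after LAB62 ends, so nothing later overlaps LAB62 either.
LAB64 starts after LAB63 ends, so nothing later overlaps LAB63 either.
LAB66 starts exactly when LAB64 ends (back-to-back, no overlap), so nothing later overlaps LAB64 either.
LAB65 starts exactly when LAB66 ends (back-to-back, no overlap), so nothing later overlaps LAB66 either.
LAB67 starts after LAB65 ends.
Every pair is clear; the schedule has no overlaps.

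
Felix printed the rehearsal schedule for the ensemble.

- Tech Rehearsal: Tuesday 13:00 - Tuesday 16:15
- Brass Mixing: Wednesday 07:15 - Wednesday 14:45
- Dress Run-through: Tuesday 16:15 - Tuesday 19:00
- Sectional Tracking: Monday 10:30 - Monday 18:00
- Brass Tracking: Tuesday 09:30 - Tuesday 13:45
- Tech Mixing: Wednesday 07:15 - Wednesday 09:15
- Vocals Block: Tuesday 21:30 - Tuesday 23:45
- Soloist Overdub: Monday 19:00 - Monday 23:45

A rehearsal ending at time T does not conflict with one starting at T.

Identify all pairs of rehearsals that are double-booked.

Brass Mixing & Tech Mixing, Brass Tracking & Tech Rehearsal

Sorted by start: Sectional Tracking, Soloist Overdub, Brass Tracking, Tech Rehearsal, Dress Run-through, Vocals Block, Brass Mixing, Tech Mixing.
Soloist Overdub starts after Sectional Tracking ends — done with Sectional Tracking.
Brass Tracking starts after Soloist Overdub ends — done with Soloist Overdub.
Tech Rehearsal starts before Brass Tracking ends → Brass Tracking and Tech Rehearsal overlap.
Dress Run-through starts after Brass Tracking ends — done with Brass Tracking.
Dress Run-through starts exactly when Tech Rehearsal ends (back-to-back, no overlap) — done with Tech Rehearsal.
Vocals Block starts after Dress Run-through ends — done with Dress Run-through.
Brass Mixing starts after Vocals Block ends — done with Vocals Block.
Tech Mixing starts before Brass Mixing ends → Brass Mixing and Tech Mixing overlap.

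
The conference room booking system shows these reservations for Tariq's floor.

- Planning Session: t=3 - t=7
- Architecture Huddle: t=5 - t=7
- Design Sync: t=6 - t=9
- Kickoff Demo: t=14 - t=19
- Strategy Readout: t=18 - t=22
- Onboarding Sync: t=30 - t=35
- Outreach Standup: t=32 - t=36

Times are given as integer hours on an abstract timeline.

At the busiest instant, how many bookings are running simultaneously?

Walk through starts and ends in time order (an end at T is processed before a start at T):
t=3 start Planning Session → 1
t=5 start Architecture Huddle → 2
t=6 start Design Sync → 3
t=7 end Architecture Huddle → 2
t=7 end Planning Session → 1
t=9 end Design Sync → 0
t=14 start Kickoff Demo → 1
t=18 start Strategy Readout → 2
t=19 end Kickoff Demo → 1
t=22 end Strategy Readout → 0
t=30 start Onboarding Sync → 1
t=32 start Outreach Standup → 2
t=35 end Onboarding Sync → 1
t=36 end Outreach Standup → 0
Peak is 3, at t=6 (Architecture Huddle, Design Sync, Planning Session).

3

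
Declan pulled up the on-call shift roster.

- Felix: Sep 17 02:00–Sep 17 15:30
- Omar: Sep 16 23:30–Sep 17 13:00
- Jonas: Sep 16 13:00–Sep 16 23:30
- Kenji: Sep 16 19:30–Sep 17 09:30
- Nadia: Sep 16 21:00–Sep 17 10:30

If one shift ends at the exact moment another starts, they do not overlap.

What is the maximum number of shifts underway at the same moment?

Sweep the timeline, counting +1 at each start and −1 at each end (ends before starts at a tie):
Sep 16 13:00 start Jonas → 1
Sep 16 19:30 start Kenji → 2
Sep 16 21:00 start Nadia → 3
Sep 16 23:30 end Jonas → 2
Sep 16 23:30 start Omar → 3
Sep 17 02:00 start Felix → 4
Sep 17 09:30 end Kenji → 3
Sep 17 10:30 end Nadia → 2
Sep 17 13:00 end Omar → 1
Sep 17 15:30 end Felix → 0
Peak is 4, at Sep 17 02:00 (Felix, Kenji, Nadia, Omar).

4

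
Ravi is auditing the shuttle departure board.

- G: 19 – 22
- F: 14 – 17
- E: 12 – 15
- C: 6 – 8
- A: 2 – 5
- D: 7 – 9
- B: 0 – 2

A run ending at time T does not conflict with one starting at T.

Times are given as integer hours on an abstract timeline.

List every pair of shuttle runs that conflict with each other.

C & D, E & F

Check each pair: they overlap iff neither finishes before the other starts.
Sorted by start: B, A, C, D, E, F, G.
A starts exactly when B ends (back-to-back, no overlap); B is clear from here.
C starts after A ends; A is clear from here.
D starts before C ends → C and D overlap.
E starts after C ends; C is clear from here.
E starts after D ends; D is clear from here.
F starts before E ends → E and F overlap.
G starts after E ends.
G starts after F ends.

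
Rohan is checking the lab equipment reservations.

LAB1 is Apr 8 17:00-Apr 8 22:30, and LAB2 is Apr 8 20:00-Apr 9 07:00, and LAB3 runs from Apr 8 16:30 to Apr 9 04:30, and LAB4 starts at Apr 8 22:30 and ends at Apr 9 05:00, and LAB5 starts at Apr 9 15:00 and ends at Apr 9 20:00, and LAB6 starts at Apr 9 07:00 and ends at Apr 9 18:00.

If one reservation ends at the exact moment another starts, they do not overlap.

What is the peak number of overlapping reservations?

3

Sort all start/end points and keep a running count:
Apr 8 16:30 start LAB3 → 1
Apr 8 17:00 start LAB1 → 2
Apr 8 20:00 start LAB2 → 3
Apr 8 22:30 end LAB1 → 2
Apr 8 22:30 start LAB4 → 3
Apr 9 04:30 end LAB3 → 2
Apr 9 05:00 end LAB4 → 1
Apr 9 07:00 end LAB2 → 0
Apr 9 07:00 start LAB6 → 1
Apr 9 15:00 start LAB5 → 2
Apr 9 18:00 end LAB6 → 1
Apr 9 20:00 end LAB5 → 0
Peak is 3, at Apr 8 20:00 (LAB1, LAB2, LAB3).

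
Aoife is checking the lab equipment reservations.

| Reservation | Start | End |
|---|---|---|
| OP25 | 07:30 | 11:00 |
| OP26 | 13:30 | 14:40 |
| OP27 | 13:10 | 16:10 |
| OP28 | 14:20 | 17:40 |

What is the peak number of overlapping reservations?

Walk through starts and ends in time order (an end at T is processed before a start at T):
07:30 start OP25 → 1
11:00 end OP25 → 0
13:10 start OP27 → 1
13:30 start OP26 → 2
14:20 start OP28 → 3
14:40 end OP26 → 2
16:10 end OP27 → 1
17:40 end OP28 → 0
Peak is 3, at 14:20 (OP26, OP27, OP28).

3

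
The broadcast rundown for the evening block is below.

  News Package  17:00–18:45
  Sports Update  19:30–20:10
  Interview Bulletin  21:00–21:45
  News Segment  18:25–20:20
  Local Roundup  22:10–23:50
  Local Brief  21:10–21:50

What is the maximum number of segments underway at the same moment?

2

Walk through starts and ends in time order (an end at T is processed before a start at T):
17:00 start News Package → 1
18:25 start News Segment → 2
18:45 end News Package → 1
19:30 start Sports Update → 2
20:10 end Sports Update → 1
20:20 end News Segment → 0
21:00 start Interview Bulletin → 1
21:10 start Local Brief → 2
21:45 end Interview Bulletin → 1
21:50 end Local Brief → 0
22:10 start Local Roundup → 1
23:50 end Local Roundup → 0
Peak is 2, at 18:25 (News Package, News Segment).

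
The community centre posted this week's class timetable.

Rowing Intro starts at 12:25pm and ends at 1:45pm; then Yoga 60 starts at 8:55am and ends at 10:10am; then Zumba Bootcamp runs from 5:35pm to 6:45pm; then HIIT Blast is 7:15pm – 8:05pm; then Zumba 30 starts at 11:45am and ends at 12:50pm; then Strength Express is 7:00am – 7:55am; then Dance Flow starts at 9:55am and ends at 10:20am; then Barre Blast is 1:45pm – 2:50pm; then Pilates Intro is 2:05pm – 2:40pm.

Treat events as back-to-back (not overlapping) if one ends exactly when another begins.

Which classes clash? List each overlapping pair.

Two intervals overlap when each starts before the other ends.
Sorted by start: Strength Express, Yoga 60, Dance Flow, Zumba 30, Rowing Intro, Barre Blast, Pilates Intro, Zumba Bootcamp, HIIT Blast.
Yoga 60 starts after Strength Express ends; Strength Express is clear from here.
Dance Flow starts before Yoga 60 ends → Yoga 60 and Dance Flow overlap.
Zumba 30 starts after Yoga 60 ends; Yoga 60 is clear from here.
Zumba 30 starts after Dance Flow ends; Dance Flow is clear from here.
Rowing Intro starts before Zumba 30 ends → Zumba 30 and Rowing Intro overlap.
Barre Blast starts after Zumba 30 ends; Zumba 30 is clear from here.
Barre Blast starts exactly when Rowing Intro ends (back-to-back, no overlap); Rowing Intro is clear from here.
Pilates Intro starts before Barre Blast ends → Barre Blast and Pilates Intro overlap.
Zumba Bootcamp starts after Barre Blast ends; Barre Blast is clear from here.
Zumba Bootcamp starts after Pilates Intro ends; Pilates Intro is clear from here.
HIIT Blast starts after Zumba Bootcamp ends.

Barre Blast & Pilates Intro, Dance Flow & Yoga 60, Rowing Intro & Zumba 30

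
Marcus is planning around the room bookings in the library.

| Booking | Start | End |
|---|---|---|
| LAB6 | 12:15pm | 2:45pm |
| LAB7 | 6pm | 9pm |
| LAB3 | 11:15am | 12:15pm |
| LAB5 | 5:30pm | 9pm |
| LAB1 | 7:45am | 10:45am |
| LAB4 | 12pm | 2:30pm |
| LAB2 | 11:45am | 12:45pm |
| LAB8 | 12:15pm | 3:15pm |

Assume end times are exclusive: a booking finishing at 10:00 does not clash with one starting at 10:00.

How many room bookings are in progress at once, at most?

Sort all start/end points and keep a running count:
7:45am start LAB1 → 1
10:45am end LAB1 → 0
11:15am start LAB3 → 1
11:45am start LAB2 → 2
12pm start LAB4 → 3
12:15pm end LAB3 → 2
12:15pm start LAB6 → 3
12:15pm start LAB8 → 4
12:45pm end LAB2 → 3
2:30pm end LAB4 → 2
2:45pm end LAB6 → 1
3:15pm end LAB8 → 0
5:30pm start LAB5 → 1
6pm start LAB7 → 2
9pm end LAB5 → 1
9pm end LAB7 → 0
Peak is 4, at 12:15pm (LAB2, LAB4, LAB6, LAB8).

4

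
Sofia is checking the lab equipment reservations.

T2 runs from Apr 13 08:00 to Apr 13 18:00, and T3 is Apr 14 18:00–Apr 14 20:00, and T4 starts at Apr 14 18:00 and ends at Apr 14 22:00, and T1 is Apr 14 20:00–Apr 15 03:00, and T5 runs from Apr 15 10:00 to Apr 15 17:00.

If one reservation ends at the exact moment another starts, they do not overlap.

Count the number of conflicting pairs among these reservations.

Sorted by start: T2, T3, T4, T1, T5.
T3 starts after T2 ends, so T2 has no further overlaps.
T4 starts before T3 ends → T3 and T4 overlap.
T1 starts exactly when T3 ends (back-to-back, no overlap), so T3 has no further overlaps.
T1 starts before T4 ends → T4 and T1 overlap.
T5 starts after T4 ends.
T5 starts after T1 ends.
Overlapping pairs: T1 & T4, T3 & T4 — 2 in total.

2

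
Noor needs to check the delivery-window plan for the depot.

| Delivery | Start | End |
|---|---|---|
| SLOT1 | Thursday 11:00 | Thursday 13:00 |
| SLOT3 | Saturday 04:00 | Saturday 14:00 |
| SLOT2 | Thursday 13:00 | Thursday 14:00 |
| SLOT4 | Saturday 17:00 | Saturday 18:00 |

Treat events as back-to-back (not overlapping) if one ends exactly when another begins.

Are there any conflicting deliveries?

No

Check each pair: they overlap iff neither finishes before the other starts.
Sorted by start: SLOT1, SLOT2, SLOT3, SLOT4.
SLOT2 starts exactly when SLOT1 ends (back-to-back, no overlap), so nothing later overlaps SLOT1 either.
SLOT3 starts after SLOT2 ends, so nothing later overlaps SLOT2 either.
SLOT4 starts after SLOT3 ends.
Every pair is clear; the schedule has no overlaps.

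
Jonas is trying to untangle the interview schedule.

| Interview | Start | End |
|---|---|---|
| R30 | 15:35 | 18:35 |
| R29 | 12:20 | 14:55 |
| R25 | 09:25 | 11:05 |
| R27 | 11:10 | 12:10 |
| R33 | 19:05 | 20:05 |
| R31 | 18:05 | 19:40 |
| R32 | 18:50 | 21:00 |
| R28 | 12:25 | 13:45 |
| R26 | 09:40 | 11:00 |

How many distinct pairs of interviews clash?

6

Sorted by start: R25, R26, R27, R29, R28, R30, R31, R32, R33.
R26 starts before R25 ends → R25 and R26 overlap.
R27 starts after R25 ends, so R25 has no further overlaps.
R27 starts after R26 ends, so R26 has no further overlaps.
R29 starts after R27 ends, so R27 has no further overlaps.
R28 starts before R29 ends → R29 and R28 overlap.
R30 starts after R29 ends, so R29 has no further overlaps.
R30 starts after R28 ends, so R28 has no further overlaps.
R31 starts before R30 ends → R30 and R31 overlap.
R32 starts after R30 ends, so R30 has no further overlaps.
R32 starts before R31 ends → R31 and R32 overlap.
R33 starts before R31 ends → R31 and R33 overlap.
R33 starts before R32 ends → R32 and R33 overlap.
Overlapping pairs: R25 & R26, R28 & R29, R30 & R31, R31 & R32, R31 & R33, R32 & R33 — 6 in total.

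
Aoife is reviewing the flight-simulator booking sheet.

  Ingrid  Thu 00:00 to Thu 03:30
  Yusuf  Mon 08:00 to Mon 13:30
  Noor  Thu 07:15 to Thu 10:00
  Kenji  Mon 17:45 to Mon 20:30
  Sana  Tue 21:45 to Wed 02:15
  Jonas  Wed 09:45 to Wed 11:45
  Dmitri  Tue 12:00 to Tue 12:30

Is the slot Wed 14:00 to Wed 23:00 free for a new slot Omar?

Yes — the slot is free

Yusuf: ends Mon 13:30 at or before Omar starts Wed 14:00 → clear.
Kenji: ends Mon 20:30 at or before Omar starts Wed 14:00 → clear.
Dmitri: ends Tue 12:30 at or before Omar starts Wed 14:00 → clear.
Sana: ends Wed 02:15 at or before Omar starts Wed 14:00 → clear.
Jonas: ends Wed 11:45 at or before Omar starts Wed 14:00 → clear.
Ingrid: starts Thu 00:00 at or after Omar ends Wed 23:00 → clear.
Noor: starts Thu 07:15 at or after Omar ends Wed 23:00 → clear.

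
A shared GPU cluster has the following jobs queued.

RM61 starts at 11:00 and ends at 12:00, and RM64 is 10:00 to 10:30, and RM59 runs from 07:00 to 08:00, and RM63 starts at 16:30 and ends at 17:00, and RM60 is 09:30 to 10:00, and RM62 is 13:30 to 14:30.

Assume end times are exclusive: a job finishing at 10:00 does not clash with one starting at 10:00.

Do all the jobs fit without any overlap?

Yes

Sorted by start: RM59, RM60, RM64, RM61, RM62, RM63.
RM60 starts after RM59 ends, so nothing later overlaps RM59 either.
RM64 starts exactly when RM60 ends (back-to-back, no overlap), so nothing later overlaps RM60 either.
RM61 starts after RM64 ends, so nothing later overlaps RM64 either.
RM62 starts after RM61 ends, so nothing later overlaps RM61 either.
RM63 starts after RM62 ends.
Every pair is clear; the schedule has no overlaps.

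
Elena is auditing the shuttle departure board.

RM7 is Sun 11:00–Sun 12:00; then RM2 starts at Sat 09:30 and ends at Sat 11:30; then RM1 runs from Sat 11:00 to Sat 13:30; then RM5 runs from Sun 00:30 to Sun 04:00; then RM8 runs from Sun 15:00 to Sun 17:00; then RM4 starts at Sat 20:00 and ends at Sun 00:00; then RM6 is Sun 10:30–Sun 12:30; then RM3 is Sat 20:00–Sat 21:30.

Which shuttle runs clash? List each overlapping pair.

RM1 & RM2, RM3 & RM4, RM6 & RM7

Sorted by start: RM2, RM1, RM3, RM4, RM5, RM6, RM7, RM8.
RM1 starts before RM2 ends → RM2 and RM1 overlap.
RM3 starts after RM2 ends; RM2 is clear from here.
RM3 starts after RM1 ends; RM1 is clear from here.
RM4 starts before RM3 ends → RM3 and RM4 overlap.
RM5 starts after RM3 ends; RM3 is clear from here.
RM5 starts after RM4 ends; RM4 is clear from here.
RM6 starts after RM5 ends; RM5 is clear from here.
RM7 starts before RM6 ends → RM6 and RM7 overlap.
RM8 starts after RM6 ends.
RM8 starts after RM7 ends.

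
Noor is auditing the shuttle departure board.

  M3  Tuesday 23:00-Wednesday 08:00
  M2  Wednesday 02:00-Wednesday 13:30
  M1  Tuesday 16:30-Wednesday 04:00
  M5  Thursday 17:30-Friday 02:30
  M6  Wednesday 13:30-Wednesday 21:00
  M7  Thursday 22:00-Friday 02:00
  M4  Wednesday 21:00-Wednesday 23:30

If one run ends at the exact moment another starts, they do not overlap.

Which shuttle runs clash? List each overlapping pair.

Sorted by start: M1, M3, M2, M6, M4, M5, M7.
M3 starts before M1 ends → M1 and M3 overlap.
M2 starts before M1 ends → M1 and M2 overlap.
M6 starts after M1 ends, so nothing later overlaps M1 either.
M2 starts before M3 ends → M3 and M2 overlap.
M6 starts after M3 ends, so nothing later overlaps M3 either.
M6 starts exactly when M2 ends (back-to-back, no overlap), so nothing later overlaps M2 either.
M4 starts exactly when M6 ends (back-to-back, no overlap), so nothing later overlaps M6 either.
M5 starts after M4 ends, so nothing later overlaps M4 either.
M7 starts before M5 ends → M5 and M7 overlap.

M1 & M2, M1 & M3, M2 & M3, M5 & M7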